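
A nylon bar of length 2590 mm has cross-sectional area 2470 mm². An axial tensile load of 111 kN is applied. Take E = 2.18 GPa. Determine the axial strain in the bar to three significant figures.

0.0206

σ = N/A = 44.94 MPa; ε = σ/E = 44.94/2180 = 2.061e-02.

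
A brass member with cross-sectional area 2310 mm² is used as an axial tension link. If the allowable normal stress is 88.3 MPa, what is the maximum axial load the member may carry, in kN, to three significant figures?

204 kN

P_max = σ_allow · A = 88.3 · 2310 = 204000 N = 204 kN.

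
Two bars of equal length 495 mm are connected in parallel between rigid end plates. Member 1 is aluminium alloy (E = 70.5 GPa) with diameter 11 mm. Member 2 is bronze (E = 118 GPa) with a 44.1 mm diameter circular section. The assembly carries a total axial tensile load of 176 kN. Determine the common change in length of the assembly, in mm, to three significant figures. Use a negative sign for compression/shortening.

A_1 = 95.03 mm².
A_2 = 1527 mm².
Equal strain + equilibrium ⇒ each member carries load in proportion to AE: A₁E₁ = 6700000 N, A₂E₂ = 180200000 N, ΣAE = 186900000 N.
δ = PL/ΣAE = 176000·495/186900000 = 0.466 mm.

0.466 mm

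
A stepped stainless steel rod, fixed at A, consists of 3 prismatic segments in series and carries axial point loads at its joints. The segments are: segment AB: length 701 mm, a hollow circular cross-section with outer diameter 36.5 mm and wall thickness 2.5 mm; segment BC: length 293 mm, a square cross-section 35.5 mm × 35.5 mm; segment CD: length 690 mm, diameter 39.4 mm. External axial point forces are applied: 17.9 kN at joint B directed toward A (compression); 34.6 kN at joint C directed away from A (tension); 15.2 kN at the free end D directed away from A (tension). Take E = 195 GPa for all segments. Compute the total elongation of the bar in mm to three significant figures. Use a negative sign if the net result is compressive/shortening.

Internal axial forces (sectioning from the free end, tension +): N_CD = 15.2 kN, N_BC = 49.8 kN, N_AB = 31.9 kN.
A_AB = 267 mm².
A_BC = 1260 mm².
A_CD = 1219 mm².
δ_AB = 31900·701/(267·195000) = 0.4294 mm
δ_BC = 49800·293/(1260·195000) = 0.05938 mm
δ_CD = 15200·690/(1219·195000) = 0.04411 mm
δ = Σδ_i = 0.5329 mm.

0.533 mm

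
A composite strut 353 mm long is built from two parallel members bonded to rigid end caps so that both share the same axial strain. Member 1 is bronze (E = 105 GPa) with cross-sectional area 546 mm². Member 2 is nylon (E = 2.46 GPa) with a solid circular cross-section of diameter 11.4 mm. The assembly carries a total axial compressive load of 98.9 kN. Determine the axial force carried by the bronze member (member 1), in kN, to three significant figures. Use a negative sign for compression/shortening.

-98.5 kN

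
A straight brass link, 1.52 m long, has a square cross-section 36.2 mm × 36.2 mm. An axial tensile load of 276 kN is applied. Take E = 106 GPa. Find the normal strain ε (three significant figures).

0.00199

A = 1310 mm².
σ = N/A = 210.6 MPa; ε = σ/E = 210.6/106000 = 1.987e-03.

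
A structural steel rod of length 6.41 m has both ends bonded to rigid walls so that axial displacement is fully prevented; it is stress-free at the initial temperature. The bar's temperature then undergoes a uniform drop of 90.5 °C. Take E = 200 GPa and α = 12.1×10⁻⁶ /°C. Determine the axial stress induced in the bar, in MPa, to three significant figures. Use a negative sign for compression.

219 MPa

Free thermal expansion αLΔT = 12.1e-6 · 6410 · -90.5 = -7.019 mm.
The walls impose strain ε = −(-7.019)/6410 = 1.0950e-03; σ = Eε = 200000 · 1.0950e-03 = 219 MPa.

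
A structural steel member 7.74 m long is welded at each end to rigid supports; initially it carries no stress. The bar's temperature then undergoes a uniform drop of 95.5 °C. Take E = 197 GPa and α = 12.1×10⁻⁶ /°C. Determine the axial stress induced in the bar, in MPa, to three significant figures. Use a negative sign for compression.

228 MPa

Free thermal expansion αLΔT = 12.1e-6 · 7740 · -95.5 = -8.944 mm.
The walls impose strain ε = −(-8.944)/7740 = 1.1555e-03; σ = Eε = 197000 · 1.1555e-03 = 227.6 MPa.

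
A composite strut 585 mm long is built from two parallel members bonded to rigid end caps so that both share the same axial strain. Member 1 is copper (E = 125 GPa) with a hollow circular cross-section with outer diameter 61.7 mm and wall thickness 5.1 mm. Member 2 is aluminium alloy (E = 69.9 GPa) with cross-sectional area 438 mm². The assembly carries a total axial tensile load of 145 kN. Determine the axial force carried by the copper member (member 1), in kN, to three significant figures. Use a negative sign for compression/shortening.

A_1 = 906.9 mm².
Equal strain + equilibrium ⇒ each member carries load in proportion to AE: A₁E₁ = 113400000 N, A₂E₂ = 30620000 N, ΣAE = 144000000 N.
F₁ = P·A₁E₁/ΣAE = 145000·113400000/144000000 = 114200 N.

114 kN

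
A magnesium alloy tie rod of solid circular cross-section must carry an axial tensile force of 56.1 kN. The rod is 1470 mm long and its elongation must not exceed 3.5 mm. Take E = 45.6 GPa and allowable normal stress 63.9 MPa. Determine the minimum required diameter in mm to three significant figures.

33.4 mm

Required area A ≥ P/σ_allow = 56100/63.9 = 877.9 mm².
For a solid circular section, d ≥ √(4A/π) = 33.43 mm.
Elongation limit: A ≥ PL/(Eδ_allow) = 56100·1470/(45600·3.5) = 516.7 mm² ⇒ d ≥ 25.65 mm.
The stress limit governs.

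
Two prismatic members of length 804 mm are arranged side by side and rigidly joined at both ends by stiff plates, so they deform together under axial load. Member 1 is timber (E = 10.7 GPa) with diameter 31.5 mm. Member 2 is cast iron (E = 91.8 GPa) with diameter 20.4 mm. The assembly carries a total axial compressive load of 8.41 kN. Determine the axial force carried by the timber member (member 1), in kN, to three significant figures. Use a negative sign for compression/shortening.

A_1 = 779.3 mm².
A_2 = 326.9 mm².
Equal strain + equilibrium ⇒ each member carries load in proportion to AE: A₁E₁ = 8339000 N, A₂E₂ = 30000000 N, ΣAE = 38340000 N.
F₁ = P·A₁E₁/ΣAE = -8410·8339000/38340000 = -1829 N.

-1.83 kN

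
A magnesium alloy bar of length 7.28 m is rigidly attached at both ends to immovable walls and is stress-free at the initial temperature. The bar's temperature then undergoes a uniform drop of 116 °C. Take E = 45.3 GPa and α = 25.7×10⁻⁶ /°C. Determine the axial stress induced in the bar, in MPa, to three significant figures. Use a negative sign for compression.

Free thermal expansion αLΔT = 25.7e-6 · 7280 · -116 = -21.7 mm.
The walls impose strain ε = −(-21.7)/7280 = 2.9812e-03; σ = Eε = 45300 · 2.9812e-03 = 135 MPa.

135 MPa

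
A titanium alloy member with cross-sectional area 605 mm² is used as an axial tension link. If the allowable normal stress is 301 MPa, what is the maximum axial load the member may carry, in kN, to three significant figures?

182 kN

P_max = σ_allow · A = 301 · 605 = 182100 N = 182.1 kN.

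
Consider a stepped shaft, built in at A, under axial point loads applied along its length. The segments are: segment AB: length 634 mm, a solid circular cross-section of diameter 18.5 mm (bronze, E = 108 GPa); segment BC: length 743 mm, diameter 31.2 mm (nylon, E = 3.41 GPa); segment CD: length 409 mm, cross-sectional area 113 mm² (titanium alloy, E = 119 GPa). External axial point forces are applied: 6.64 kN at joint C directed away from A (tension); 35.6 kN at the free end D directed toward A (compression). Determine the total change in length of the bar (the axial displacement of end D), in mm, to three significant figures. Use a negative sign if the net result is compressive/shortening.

Internal axial forces (sectioning from the free end, tension +): N_CD = -35.6 kN, N_BC = -28.96 kN, N_AB = -28.96 kN.
A_AB = 268.8 mm².
A_BC = 764.5 mm².
δ_AB = -28960·634/(268.8·108000) = -0.6325 mm
δ_BC = -28960·743/(764.5·3410) = -8.253 mm
δ_CD = -35600·409/(113·119000) = -1.083 mm
δ = Σδ_i = -9.969 mm.

-9.97 mm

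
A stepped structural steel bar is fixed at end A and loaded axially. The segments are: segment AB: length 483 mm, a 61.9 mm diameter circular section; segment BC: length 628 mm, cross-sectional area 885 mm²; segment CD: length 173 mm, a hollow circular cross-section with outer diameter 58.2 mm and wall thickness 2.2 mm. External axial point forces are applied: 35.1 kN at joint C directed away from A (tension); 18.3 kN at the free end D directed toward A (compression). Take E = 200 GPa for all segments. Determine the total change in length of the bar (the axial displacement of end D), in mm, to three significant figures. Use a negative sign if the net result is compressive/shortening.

Internal axial forces (sectioning from the free end, tension +): N_CD = -18.3 kN, N_BC = 16.8 kN, N_AB = 16.8 kN.
A_AB = 3009 mm².
A_CD = 387 mm².
δ_AB = 16800·483/(3009·200000) = 0.01348 mm
δ_BC = 16800·628/(885·200000) = 0.05961 mm
δ_CD = -18300·173/(387·200000) = -0.0409 mm
δ = Σδ_i = 0.03219 mm.

0.0322 mm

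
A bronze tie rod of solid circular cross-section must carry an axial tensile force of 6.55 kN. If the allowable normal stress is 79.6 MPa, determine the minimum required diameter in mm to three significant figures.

10.2 mm

Required area A ≥ P/σ_allow = 6550/79.6 = 82.29 mm².
For a solid circular section, d ≥ √(4A/π) = 10.24 mm.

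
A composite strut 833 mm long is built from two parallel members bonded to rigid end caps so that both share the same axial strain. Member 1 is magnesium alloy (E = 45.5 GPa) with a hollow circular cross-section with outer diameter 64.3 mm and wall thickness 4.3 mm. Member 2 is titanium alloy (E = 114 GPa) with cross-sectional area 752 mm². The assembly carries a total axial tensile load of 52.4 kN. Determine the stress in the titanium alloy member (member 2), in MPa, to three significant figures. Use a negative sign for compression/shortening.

A_1 = 810.5 mm².
Equal strain + equilibrium ⇒ each member carries load in proportion to AE: A₁E₁ = 36880000 N, A₂E₂ = 85730000 N, ΣAE = 122600000 N.
σ₂ = P·E₂/ΣAE = 52400·114000/122600000 = 48.72 MPa.

48.7 MPa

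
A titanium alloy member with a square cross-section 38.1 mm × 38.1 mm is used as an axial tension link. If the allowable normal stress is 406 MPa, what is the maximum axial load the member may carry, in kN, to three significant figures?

A = 1452 mm².
P_max = σ_allow · A = 406 · 1452 = 589400 N = 589.4 kN.

589 kN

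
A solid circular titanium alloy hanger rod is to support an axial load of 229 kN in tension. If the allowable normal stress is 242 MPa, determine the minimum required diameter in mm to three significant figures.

34.7 mm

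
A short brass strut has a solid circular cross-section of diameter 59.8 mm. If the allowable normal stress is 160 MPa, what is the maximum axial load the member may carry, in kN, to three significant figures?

449 kN

A = 2809 mm².
P_max = σ_allow · A = 160 · 2809 = 449400 N = 449.4 kN.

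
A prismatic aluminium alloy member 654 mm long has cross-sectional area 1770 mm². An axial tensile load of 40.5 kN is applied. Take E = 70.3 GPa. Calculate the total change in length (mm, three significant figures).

δ_mech = NL/(AE) = 40500·654/(1770·70300) = 0.2129 mm.

0.213 mm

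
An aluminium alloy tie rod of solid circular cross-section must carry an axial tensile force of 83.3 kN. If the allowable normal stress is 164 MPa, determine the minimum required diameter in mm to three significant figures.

Required area A ≥ P/σ_allow = 83300/164 = 507.9 mm².
For a solid circular section, d ≥ √(4A/π) = 25.43 mm.

25.4 mm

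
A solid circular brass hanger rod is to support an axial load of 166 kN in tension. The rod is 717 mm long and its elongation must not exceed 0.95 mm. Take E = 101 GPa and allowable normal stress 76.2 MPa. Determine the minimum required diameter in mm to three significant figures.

Required area A ≥ P/σ_allow = 166000/76.2 = 2178 mm².
For a solid circular section, d ≥ √(4A/π) = 52.67 mm.
Elongation limit: A ≥ PL/(Eδ_allow) = 166000·717/(101000·0.95) = 1240 mm² ⇒ d ≥ 39.74 mm.
The stress limit governs.

52.7 mm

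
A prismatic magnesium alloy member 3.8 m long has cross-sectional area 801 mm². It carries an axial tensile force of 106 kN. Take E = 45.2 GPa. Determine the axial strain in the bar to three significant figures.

σ = N/A = 132.3 MPa; ε = σ/E = 132.3/45200 = 2.928e-03.

0.00293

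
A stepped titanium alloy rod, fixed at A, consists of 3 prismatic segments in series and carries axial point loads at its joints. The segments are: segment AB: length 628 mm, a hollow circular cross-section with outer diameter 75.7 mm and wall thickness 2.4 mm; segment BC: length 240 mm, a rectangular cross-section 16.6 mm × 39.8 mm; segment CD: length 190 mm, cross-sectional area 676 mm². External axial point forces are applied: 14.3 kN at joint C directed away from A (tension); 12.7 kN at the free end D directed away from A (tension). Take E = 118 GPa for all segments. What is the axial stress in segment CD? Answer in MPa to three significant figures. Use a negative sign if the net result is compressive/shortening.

Internal axial forces (sectioning from the free end, tension +): N_CD = 12.7 kN, N_BC = 27 kN, N_AB = 27 kN.
σ_CD = N_CD/A_CD = 12700/676 = 18.79 MPa.

18.8 MPa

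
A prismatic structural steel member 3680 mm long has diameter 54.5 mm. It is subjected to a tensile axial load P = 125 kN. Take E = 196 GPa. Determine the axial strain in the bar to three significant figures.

2.73e-04

A = 2333 mm².
σ = N/A = 53.58 MPa; ε = σ/E = 53.58/196000 = 2.734e-04.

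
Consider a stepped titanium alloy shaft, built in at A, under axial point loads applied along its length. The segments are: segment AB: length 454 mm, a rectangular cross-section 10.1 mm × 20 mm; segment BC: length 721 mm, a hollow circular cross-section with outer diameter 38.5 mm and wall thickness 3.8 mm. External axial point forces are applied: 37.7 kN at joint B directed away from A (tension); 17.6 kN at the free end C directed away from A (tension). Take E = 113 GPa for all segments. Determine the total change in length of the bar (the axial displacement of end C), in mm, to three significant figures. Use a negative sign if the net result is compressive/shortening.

Internal axial forces (sectioning from the free end, tension +): N_BC = 17.6 kN, N_AB = 55.3 kN.
A_AB = 202 mm².
A_BC = 414.3 mm².
δ_AB = 55300·454/(202·113000) = 1.1 mm
δ_BC = 17600·721/(414.3·113000) = 0.2711 mm
δ = Σδ_i = 1.371 mm.

1.37 mm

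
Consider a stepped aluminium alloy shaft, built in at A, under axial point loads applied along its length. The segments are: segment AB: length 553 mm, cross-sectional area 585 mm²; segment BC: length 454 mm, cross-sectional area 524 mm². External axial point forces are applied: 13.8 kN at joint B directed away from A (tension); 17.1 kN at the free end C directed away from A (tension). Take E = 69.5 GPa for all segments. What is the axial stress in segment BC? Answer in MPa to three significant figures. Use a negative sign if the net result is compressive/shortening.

Internal axial forces (sectioning from the free end, tension +): N_BC = 17.1 kN, N_AB = 30.9 kN.
σ_BC = N_BC/A_BC = 17100/524 = 32.63 MPa.

32.6 MPa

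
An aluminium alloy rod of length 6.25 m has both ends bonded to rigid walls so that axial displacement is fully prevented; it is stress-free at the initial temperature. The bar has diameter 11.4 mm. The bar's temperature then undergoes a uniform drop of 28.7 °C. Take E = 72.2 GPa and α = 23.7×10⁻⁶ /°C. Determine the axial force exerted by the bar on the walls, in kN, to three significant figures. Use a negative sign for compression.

5.01 kN

Free thermal expansion αLΔT = 23.7e-6 · 6250 · -28.7 = -4.251 mm.
The walls impose strain ε = −(-4.251)/6250 = 6.8019e-04; σ = Eε = 72200 · 6.8019e-04 = 49.11 MPa.
Wall reaction R = σ·A = 49.11·102.1 = 5013 N = 5.013 kN.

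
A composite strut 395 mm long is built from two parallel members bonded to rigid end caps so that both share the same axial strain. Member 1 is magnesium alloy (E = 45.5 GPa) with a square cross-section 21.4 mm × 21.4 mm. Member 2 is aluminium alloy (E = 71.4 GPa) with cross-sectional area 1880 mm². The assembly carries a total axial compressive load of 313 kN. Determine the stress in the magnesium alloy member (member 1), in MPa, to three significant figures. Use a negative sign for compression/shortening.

-91.8 MPa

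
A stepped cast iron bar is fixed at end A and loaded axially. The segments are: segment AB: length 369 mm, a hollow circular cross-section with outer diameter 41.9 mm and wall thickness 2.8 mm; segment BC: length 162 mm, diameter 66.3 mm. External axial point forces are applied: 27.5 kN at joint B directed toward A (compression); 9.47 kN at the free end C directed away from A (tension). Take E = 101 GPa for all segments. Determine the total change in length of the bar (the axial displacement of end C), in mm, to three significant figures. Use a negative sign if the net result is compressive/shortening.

Internal axial forces (sectioning from the free end, tension +): N_BC = 9.47 kN, N_AB = -18.03 kN.
A_AB = 343.9 mm².
A_BC = 3452 mm².
δ_AB = -18030·369/(343.9·101000) = -0.1915 mm
δ_BC = 9470·162/(3452·101000) = 0.0044 mm
δ = Σδ_i = -0.1871 mm.

-0.187 mm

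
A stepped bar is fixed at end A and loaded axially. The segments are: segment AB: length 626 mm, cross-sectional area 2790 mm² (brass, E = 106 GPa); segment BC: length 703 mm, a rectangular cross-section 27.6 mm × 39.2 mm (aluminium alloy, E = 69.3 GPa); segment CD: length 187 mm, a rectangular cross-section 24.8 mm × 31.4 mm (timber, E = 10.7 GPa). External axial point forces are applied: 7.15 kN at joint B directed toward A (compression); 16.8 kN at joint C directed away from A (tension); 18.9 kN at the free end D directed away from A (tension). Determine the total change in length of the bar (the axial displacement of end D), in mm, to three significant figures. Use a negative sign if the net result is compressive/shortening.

Internal axial forces (sectioning from the free end, tension +): N_CD = 18.9 kN, N_BC = 35.7 kN, N_AB = 28.55 kN.
A_BC = 1082 mm².
A_CD = 778.7 mm².
δ_AB = 28550·626/(2790·106000) = 0.06043 mm
δ_BC = 35700·703/(1082·69300) = 0.3347 mm
δ_CD = 18900·187/(778.7·10700) = 0.4242 mm
δ = Σδ_i = 0.8193 mm.

0.819 mm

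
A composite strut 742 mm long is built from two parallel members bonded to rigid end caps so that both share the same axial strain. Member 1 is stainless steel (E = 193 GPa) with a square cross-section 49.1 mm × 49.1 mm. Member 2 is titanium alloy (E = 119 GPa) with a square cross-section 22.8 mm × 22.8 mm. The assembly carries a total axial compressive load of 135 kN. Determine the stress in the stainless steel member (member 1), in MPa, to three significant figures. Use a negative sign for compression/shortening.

-49.4 MPa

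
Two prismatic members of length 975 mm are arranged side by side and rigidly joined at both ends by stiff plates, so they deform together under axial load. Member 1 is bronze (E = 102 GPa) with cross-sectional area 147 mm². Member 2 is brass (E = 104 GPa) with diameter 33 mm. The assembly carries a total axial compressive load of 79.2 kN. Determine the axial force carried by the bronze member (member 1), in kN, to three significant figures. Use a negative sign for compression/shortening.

-11.4 kN

A_2 = 855.3 mm².
Equal strain + equilibrium ⇒ each member carries load in proportion to AE: A₁E₁ = 14990000 N, A₂E₂ = 88950000 N, ΣAE = 103900000 N.
F₁ = P·A₁E₁/ΣAE = -79200·14990000/103900000 = -11420 N.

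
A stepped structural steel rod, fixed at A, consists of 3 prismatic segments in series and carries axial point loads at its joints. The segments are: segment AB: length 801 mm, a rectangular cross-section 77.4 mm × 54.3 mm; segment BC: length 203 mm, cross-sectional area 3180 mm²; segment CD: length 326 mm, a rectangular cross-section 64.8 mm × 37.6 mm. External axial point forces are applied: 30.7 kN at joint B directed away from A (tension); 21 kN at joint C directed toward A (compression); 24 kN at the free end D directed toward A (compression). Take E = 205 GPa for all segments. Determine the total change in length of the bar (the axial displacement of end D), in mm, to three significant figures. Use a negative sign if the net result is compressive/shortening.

-0.0430 mm

Internal axial forces (sectioning from the free end, tension +): N_CD = -24 kN, N_BC = -45 kN, N_AB = -14.3 kN.
A_AB = 4203 mm².
A_CD = 2436 mm².
δ_AB = -14300·801/(4203·205000) = -0.01329 mm
δ_BC = -45000·203/(3180·205000) = -0.01401 mm
δ_CD = -24000·326/(2436·205000) = -0.01566 mm
δ = Σδ_i = -0.04297 mm.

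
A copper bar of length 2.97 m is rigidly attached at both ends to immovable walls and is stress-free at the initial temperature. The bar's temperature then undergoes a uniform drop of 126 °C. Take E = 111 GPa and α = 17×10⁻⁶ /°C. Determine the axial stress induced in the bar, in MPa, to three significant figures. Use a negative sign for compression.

Free thermal expansion αLΔT = 17e-6 · 2970 · -126 = -6.362 mm.
The walls impose strain ε = −(-6.362)/2970 = 2.1420e-03; σ = Eε = 111000 · 2.1420e-03 = 237.8 MPa.

238 MPa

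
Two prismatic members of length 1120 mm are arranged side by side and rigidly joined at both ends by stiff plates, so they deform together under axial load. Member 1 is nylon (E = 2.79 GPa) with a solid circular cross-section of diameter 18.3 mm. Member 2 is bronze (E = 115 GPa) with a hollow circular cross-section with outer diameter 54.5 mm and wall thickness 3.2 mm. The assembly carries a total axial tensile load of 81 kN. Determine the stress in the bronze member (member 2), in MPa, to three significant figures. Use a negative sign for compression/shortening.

A_1 = 263 mm².
A_2 = 515.7 mm².
Equal strain + equilibrium ⇒ each member carries load in proportion to AE: A₁E₁ = 733800 N, A₂E₂ = 59310000 N, ΣAE = 60040000 N.
σ₂ = P·E₂/ΣAE = 81000·115000/60040000 = 155.1 MPa.

155 MPa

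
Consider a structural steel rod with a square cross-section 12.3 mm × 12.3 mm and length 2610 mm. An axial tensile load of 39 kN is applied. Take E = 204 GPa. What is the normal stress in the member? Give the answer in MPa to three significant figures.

258 MPa

A = 151.3 mm².
σ = N/A = 39000/151.3 = 257.8 MPa.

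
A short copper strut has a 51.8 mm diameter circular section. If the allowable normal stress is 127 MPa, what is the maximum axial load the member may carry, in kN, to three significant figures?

A = 2107 mm².
P_max = σ_allow · A = 127 · 2107 = 267600 N = 267.6 kN.

268 kN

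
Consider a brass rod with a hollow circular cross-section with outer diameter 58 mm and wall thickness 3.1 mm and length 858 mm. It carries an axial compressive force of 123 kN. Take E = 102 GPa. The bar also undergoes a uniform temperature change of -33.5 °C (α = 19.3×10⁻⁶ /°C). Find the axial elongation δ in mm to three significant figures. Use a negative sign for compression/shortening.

A = 534.7 mm².
δ_mech = NL/(AE) = -123000·858/(534.7·102000) = -1.935 mm.
δ_thermal = αLΔT = 19.3e-6·858·-33.5 = -0.5547 mm.
δ = δ_mech + δ_thermal = -2.49 mm.

-2.49 mm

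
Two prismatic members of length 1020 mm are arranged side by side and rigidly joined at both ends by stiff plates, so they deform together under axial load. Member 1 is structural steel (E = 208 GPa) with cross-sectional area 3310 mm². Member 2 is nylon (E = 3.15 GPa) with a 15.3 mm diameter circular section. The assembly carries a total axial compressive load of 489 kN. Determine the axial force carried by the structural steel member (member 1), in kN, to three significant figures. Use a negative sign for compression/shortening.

A_2 = 183.9 mm².
Equal strain + equilibrium ⇒ each member carries load in proportion to AE: A₁E₁ = 688500000 N, A₂E₂ = 579100 N, ΣAE = 689100000 N.
F₁ = P·A₁E₁/ΣAE = -489000·688500000/689100000 = -488600 N.

-489 kN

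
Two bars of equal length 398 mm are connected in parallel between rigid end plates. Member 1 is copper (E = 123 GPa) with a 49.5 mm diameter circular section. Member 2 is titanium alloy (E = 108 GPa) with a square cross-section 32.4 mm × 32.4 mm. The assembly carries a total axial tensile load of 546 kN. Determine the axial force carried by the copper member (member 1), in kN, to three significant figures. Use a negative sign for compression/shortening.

A_1 = 1924 mm².
A_2 = 1050 mm².
Equal strain + equilibrium ⇒ each member carries load in proportion to AE: A₁E₁ = 236700000 N, A₂E₂ = 113400000 N, ΣAE = 350100000 N.
F₁ = P·A₁E₁/ΣAE = 546000·236700000/350100000 = 369200 N.

369 kN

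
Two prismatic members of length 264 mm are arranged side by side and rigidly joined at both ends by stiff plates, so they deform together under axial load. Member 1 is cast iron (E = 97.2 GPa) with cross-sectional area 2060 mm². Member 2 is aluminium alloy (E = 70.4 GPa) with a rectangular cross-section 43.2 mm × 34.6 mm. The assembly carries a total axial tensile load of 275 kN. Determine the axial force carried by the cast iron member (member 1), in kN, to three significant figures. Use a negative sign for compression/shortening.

180 kN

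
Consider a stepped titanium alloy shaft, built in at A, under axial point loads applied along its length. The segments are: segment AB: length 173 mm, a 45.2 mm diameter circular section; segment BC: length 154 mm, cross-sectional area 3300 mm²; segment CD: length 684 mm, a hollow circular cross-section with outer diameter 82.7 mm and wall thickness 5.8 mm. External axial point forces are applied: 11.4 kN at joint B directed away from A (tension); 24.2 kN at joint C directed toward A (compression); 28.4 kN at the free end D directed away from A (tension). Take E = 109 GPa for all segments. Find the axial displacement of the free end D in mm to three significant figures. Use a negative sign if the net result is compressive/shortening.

0.144 mm

Internal axial forces (sectioning from the free end, tension +): N_CD = 28.4 kN, N_BC = 4.2 kN, N_AB = 15.6 kN.
A_AB = 1605 mm².
A_CD = 1401 mm².
δ_AB = 15600·173/(1605·109000) = 0.01543 mm
δ_BC = 4200·154/(3300·109000) = 0.001798 mm
δ_CD = 28400·684/(1401·109000) = 0.1272 mm
δ = Σδ_i = 0.1444 mm.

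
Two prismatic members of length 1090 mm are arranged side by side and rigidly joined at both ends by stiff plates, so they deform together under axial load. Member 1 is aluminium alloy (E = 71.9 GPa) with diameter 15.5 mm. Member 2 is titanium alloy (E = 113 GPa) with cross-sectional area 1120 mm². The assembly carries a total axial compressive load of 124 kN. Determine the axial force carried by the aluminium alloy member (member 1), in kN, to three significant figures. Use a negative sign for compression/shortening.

-12.0 kN

A_1 = 188.7 mm².
Equal strain + equilibrium ⇒ each member carries load in proportion to AE: A₁E₁ = 13570000 N, A₂E₂ = 126600000 N, ΣAE = 140100000 N.
F₁ = P·A₁E₁/ΣAE = -124000·13570000/140100000 = -12010 N.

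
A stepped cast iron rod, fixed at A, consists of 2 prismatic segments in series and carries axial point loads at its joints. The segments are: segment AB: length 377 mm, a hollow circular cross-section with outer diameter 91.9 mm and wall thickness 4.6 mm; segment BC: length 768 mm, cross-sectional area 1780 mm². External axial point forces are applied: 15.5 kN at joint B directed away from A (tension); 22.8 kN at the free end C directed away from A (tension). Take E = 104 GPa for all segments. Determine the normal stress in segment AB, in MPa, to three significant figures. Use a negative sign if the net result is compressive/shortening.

30.4 MPa

Internal axial forces (sectioning from the free end, tension +): N_BC = 22.8 kN, N_AB = 38.3 kN.
A_AB = 1262 mm².
σ_AB = N_AB/A_AB = 38300/1262 = 30.36 MPa.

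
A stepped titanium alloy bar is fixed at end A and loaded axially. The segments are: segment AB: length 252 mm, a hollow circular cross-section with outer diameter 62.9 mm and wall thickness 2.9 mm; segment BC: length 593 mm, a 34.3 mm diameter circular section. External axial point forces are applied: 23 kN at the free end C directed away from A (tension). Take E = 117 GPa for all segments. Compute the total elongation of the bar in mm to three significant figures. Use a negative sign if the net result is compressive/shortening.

Internal axial forces (sectioning from the free end, tension +): N_BC = 23 kN, N_AB = 23 kN.
A_AB = 546.6 mm².
A_BC = 924 mm².
δ_AB = 23000·252/(546.6·117000) = 0.09062 mm
δ_BC = 23000·593/(924·117000) = 0.1262 mm
δ = Σδ_i = 0.2168 mm.

0.217 mm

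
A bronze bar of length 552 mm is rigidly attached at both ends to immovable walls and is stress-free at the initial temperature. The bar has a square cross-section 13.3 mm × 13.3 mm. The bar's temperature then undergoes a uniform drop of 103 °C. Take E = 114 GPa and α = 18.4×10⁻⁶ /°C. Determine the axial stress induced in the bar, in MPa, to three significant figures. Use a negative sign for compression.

Free thermal expansion αLΔT = 18.4e-6 · 552 · -103 = -1.046 mm.
The walls impose strain ε = −(-1.046)/552 = 1.8952e-03; σ = Eε = 114000 · 1.8952e-03 = 216.1 MPa.

216 MPa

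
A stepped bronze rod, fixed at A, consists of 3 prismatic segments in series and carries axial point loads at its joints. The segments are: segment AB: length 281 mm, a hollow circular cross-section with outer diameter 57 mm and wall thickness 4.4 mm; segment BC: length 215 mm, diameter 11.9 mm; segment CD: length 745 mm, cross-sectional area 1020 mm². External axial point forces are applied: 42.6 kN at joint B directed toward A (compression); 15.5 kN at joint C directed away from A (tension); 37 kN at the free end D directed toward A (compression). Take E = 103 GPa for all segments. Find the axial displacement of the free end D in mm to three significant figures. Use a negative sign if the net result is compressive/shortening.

-0.906 mm

Internal axial forces (sectioning from the free end, tension +): N_CD = -37 kN, N_BC = -21.5 kN, N_AB = -64.1 kN.
A_AB = 727.1 mm².
A_BC = 111.2 mm².
δ_AB = -64100·281/(727.1·103000) = -0.2405 mm
δ_BC = -21500·215/(111.2·103000) = -0.4035 mm
δ_CD = -37000·745/(1020·103000) = -0.2624 mm
δ = Σδ_i = -0.9064 mm.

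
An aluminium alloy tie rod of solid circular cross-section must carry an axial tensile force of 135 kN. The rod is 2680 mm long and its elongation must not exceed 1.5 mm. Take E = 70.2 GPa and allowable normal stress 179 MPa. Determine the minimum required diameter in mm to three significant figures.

66.1 mm

Required area A ≥ P/σ_allow = 135000/179 = 754.2 mm².
For a solid circular section, d ≥ √(4A/π) = 30.99 mm.
Elongation limit: A ≥ PL/(Eδ_allow) = 135000·2680/(70200·1.5) = 3436 mm² ⇒ d ≥ 66.14 mm.
The elongation limit governs.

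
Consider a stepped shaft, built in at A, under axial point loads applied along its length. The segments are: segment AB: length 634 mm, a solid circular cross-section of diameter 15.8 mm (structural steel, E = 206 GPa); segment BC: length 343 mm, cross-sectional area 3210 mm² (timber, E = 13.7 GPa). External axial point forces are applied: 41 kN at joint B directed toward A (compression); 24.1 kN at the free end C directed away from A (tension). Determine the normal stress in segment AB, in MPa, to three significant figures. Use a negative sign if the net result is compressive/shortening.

Internal axial forces (sectioning from the free end, tension +): N_BC = 24.1 kN, N_AB = -16.9 kN.
A_AB = 196.1 mm².
σ_AB = N_AB/A_AB = -16900/196.1 = -86.2 MPa.

-86.2 MPa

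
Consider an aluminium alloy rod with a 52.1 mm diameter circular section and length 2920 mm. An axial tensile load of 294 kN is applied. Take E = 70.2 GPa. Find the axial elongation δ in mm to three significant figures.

5.74 mm

A = 2132 mm².
δ_mech = NL/(AE) = 294000·2920/(2132·70200) = 5.736 mm.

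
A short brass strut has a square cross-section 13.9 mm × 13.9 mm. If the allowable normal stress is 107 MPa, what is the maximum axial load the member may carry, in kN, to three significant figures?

A = 193.2 mm².
P_max = σ_allow · A = 107 · 193.2 = 20670 N = 20.67 kN.

20.7 kN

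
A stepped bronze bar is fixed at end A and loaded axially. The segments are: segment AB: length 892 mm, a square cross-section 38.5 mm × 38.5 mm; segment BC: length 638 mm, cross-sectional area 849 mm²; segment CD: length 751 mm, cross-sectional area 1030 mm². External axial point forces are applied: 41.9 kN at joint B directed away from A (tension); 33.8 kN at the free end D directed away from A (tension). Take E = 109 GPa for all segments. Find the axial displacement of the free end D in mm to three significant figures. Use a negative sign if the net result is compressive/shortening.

0.877 mm

Internal axial forces (sectioning from the free end, tension +): N_CD = 33.8 kN, N_BC = 33.8 kN, N_AB = 75.7 kN.
A_AB = 1482 mm².
δ_AB = 75700·892/(1482·109000) = 0.4179 mm
δ_BC = 33800·638/(849·109000) = 0.233 mm
δ_CD = 33800·751/(1030·109000) = 0.2261 mm
δ = Σδ_i = 0.8771 mm.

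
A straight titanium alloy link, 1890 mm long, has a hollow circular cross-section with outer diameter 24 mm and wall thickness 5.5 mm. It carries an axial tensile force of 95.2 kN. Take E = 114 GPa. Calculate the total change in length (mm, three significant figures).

A = 319.7 mm².
δ_mech = NL/(AE) = 95200·1890/(319.7·114000) = 4.938 mm.

4.94 mm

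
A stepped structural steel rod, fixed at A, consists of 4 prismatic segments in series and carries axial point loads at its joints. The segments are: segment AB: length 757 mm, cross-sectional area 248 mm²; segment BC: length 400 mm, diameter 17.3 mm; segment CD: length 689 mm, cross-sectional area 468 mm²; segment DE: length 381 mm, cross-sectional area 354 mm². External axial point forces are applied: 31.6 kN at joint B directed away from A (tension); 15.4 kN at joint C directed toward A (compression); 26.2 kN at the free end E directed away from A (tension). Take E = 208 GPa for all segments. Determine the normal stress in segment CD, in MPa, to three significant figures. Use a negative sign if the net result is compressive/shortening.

56.0 MPa

Internal axial forces (sectioning from the free end, tension +): N_DE = 26.2 kN, N_CD = 26.2 kN, N_BC = 10.8 kN, N_AB = 42.4 kN.
σ_CD = N_CD/A_CD = 26200/468 = 55.98 MPa.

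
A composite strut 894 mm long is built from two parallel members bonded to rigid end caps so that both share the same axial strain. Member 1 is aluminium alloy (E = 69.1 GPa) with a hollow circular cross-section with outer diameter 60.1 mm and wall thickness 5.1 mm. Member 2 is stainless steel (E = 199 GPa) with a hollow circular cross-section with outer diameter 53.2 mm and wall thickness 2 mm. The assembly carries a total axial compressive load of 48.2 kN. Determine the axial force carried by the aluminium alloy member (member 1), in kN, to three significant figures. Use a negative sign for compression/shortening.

-23.5 kN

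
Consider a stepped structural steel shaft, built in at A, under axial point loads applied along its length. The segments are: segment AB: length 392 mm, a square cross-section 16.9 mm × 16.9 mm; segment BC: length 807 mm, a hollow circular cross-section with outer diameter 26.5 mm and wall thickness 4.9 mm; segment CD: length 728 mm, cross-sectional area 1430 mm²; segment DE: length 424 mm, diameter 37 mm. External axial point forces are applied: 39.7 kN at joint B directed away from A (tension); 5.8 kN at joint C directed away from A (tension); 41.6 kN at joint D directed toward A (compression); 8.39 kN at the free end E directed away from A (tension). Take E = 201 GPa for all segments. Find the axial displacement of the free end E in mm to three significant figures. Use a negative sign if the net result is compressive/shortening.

-0.315 mm

Internal axial forces (sectioning from the free end, tension +): N_DE = 8.39 kN, N_CD = -33.21 kN, N_BC = -27.41 kN, N_AB = 12.29 kN.
A_AB = 285.6 mm².
A_BC = 332.5 mm².
A_DE = 1075 mm².
δ_AB = 12290·392/(285.6·201000) = 0.08392 mm
δ_BC = -27410·807/(332.5·201000) = -0.331 mm
δ_CD = -33210·728/(1430·201000) = -0.08411 mm
δ_DE = 8390·424/(1075·201000) = 0.01646 mm
δ = Σδ_i = -0.3147 mm.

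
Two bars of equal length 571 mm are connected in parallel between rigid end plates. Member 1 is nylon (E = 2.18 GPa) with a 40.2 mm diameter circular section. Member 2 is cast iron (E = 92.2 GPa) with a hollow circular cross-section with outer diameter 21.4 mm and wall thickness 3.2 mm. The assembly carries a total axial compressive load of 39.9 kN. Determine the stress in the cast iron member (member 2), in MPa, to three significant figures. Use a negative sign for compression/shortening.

A_1 = 1269 mm².
A_2 = 183 mm².
Equal strain + equilibrium ⇒ each member carries load in proportion to AE: A₁E₁ = 2767000 N, A₂E₂ = 16870000 N, ΣAE = 19640000 N.
σ₂ = P·E₂/ΣAE = -39900·92200/19640000 = -187.3 MPa.

-187 MPa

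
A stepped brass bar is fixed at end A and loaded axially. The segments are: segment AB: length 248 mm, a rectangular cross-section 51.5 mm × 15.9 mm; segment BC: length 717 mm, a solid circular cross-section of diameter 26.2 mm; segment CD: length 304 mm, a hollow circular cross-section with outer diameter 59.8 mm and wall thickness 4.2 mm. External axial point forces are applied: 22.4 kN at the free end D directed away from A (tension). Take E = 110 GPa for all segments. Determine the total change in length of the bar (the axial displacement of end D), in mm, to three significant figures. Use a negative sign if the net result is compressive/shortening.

Internal axial forces (sectioning from the free end, tension +): N_CD = 22.4 kN, N_BC = 22.4 kN, N_AB = 22.4 kN.
A_AB = 818.9 mm².
A_BC = 539.1 mm².
A_CD = 733.6 mm².
δ_AB = 22400·248/(818.9·110000) = 0.06167 mm
δ_BC = 22400·717/(539.1·110000) = 0.2708 mm
δ_CD = 22400·304/(733.6·110000) = 0.08438 mm
δ = Σδ_i = 0.4169 mm.

0.417 mm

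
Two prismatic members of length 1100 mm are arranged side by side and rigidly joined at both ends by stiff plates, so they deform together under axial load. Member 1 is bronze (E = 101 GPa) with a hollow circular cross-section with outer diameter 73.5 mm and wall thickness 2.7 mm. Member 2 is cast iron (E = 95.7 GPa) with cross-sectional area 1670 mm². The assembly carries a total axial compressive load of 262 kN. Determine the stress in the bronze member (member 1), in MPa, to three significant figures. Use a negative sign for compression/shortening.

-120 MPa

A_1 = 600.5 mm².
Equal strain + equilibrium ⇒ each member carries load in proportion to AE: A₁E₁ = 60660000 N, A₂E₂ = 159800000 N, ΣAE = 220500000 N.
σ₁ = P·E₁/ΣAE = -262000·101000/220500000 = -120 MPa.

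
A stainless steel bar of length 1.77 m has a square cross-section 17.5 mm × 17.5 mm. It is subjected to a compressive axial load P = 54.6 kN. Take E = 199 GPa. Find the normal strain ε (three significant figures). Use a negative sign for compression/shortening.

-8.96e-04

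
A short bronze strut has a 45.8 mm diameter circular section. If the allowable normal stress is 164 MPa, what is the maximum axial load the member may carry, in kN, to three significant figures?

270 kN

A = 1647 mm².
P_max = σ_allow · A = 164 · 1647 = 270200 N = 270.2 kN.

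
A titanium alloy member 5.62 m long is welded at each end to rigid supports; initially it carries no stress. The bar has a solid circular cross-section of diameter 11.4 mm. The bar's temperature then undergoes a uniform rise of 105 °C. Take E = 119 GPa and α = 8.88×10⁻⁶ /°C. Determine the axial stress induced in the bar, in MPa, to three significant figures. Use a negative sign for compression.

-111 MPa

Free thermal expansion αLΔT = 8.88e-6 · 5620 · 105 = 5.24 mm.
The walls impose strain ε = −(5.24)/5620 = -9.3240e-04; σ = Eε = 119000 · -9.3240e-04 = -111 MPa.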